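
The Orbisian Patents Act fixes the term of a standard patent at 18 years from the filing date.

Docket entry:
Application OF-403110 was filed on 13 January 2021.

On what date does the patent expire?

January 13, 2039

Filing date + 18 years → 13 January 2039.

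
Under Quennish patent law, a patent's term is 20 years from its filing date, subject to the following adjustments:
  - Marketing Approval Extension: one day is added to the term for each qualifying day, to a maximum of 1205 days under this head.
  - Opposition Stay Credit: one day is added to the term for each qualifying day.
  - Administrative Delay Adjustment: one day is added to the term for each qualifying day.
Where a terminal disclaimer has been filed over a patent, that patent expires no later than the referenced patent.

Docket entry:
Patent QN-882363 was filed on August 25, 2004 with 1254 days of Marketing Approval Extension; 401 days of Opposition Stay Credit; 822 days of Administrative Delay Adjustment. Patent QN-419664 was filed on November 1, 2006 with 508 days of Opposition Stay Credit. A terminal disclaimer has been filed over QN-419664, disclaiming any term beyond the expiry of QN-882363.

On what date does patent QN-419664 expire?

Natural term of QN-419664:
  Base: filing + 20 years → 1 November 2026.
  Opposition Stay Credit: +508 days → 23 March 2028.
Expiry of referenced patent QN-882363:
  Base: filing + 20 years → 25 August 2024.
  Marketing Approval Extension: 1254 days claimed exceeds the 1205-day cap, so +1205 days → 13 December 2027.
  Opposition Stay Credit: +401 days → 17 January 2029.
  Administrative Delay Adjustment: +822 days → 19 April 2031.
Terminal disclaimer: QN-419664 expires on the earlier of 23 March 2028 and 19 April 2031.

2028-03-23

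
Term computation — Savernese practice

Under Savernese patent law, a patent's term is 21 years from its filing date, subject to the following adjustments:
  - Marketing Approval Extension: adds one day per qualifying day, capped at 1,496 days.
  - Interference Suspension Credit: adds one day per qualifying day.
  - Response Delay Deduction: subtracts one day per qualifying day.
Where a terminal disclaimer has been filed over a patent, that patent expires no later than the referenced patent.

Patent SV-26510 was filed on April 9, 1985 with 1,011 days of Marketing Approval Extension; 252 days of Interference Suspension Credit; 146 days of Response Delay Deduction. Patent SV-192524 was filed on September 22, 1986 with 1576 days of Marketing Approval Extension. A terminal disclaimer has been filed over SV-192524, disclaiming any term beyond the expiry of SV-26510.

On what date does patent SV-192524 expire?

2009-04-30

Natural term of SV-192524:
  Base: filing + 21 years → 22 September 2007.
  Marketing Approval Extension: 1576 days claimed exceeds the 1496-day cap, so +1496 days → 27 October 2011.
Expiry of referenced patent SV-26510:
  Base: filing + 21 years → 9 April 2006.
  Marketing Approval Extension: 1011 days (within the 1496-day cap) → +1011 days → 14 January 2009.
  Interference Suspension Credit: +252 days → 23 September 2009.
  Response Delay Deduction: −146 days → 30 April 2009.
Terminal disclaimer: SV-192524 expires on the earlier of 27 October 2011 and 30 April 2009.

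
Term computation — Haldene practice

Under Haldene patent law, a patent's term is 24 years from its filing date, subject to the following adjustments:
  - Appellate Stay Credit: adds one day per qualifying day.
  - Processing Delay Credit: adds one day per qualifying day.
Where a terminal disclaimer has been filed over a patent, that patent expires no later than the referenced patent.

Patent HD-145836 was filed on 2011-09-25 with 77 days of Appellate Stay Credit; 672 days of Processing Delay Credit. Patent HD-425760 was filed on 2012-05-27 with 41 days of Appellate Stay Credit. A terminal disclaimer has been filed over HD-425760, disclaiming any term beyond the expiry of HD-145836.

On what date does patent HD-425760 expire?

July 7, 2036

Natural term of HD-425760:
  Base: filing + 24 years → 27 May 2036.
  Appellate Stay Credit: +41 days → 7 July 2036.
Expiry of referenced patent HD-145836:
  Base: filing + 24 years → 25 September 2035.
  Appellate Stay Credit: +77 days → 11 December 2035.
  Processing Delay Credit: +672 days → 13 October 2037.
Terminal disclaimer: HD-425760 expires on the earlier of 7 July 2036 and 13 October 2037.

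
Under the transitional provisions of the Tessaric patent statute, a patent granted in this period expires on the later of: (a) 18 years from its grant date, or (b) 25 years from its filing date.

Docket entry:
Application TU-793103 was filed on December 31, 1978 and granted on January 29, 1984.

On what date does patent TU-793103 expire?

(a) grant + 18 years → 29 January 2002.
(b) filing + 25 years → 31 December 2003.
Later of the two: 31 December 2003.

December 31, 2003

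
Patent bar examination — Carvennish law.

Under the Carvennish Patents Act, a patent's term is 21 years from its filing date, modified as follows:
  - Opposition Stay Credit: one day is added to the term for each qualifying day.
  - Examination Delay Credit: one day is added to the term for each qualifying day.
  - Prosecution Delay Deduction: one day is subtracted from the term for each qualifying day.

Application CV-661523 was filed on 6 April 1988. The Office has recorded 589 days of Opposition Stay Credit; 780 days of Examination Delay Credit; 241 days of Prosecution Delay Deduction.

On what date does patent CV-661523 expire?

2012-05-08

Base term: filing date + 21 years → 6 April 2009.
Opposition Stay Credit: +589 days → 16 November 2010.
Examination Delay Credit: +780 days → 4 January 2013.
Prosecution Delay Deduction: −241 days → 8 May 2012.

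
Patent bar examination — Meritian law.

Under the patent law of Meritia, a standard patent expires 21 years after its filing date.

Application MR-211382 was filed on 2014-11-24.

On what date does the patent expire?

November 24, 2035

Filing date + 21 years → 24 November 2035.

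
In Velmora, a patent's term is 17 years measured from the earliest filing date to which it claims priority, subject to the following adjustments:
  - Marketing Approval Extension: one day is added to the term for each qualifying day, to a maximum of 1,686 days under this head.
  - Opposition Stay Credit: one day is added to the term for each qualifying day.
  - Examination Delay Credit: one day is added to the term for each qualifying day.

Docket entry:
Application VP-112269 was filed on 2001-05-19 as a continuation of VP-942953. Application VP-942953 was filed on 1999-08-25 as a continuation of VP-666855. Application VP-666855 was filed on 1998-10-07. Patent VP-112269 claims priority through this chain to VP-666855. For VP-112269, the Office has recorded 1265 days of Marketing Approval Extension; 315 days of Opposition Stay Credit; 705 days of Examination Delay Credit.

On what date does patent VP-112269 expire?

Earliest priority filing: 7 October 1998.
Base term: 7 October 1998 + 17 years → 7 October 2015.
Marketing Approval Extension: 1265 days (within the 1686-day cap) → +1265 days → 25 March 2019.
Opposition Stay Credit: +315 days → 3 February 2020.
Examination Delay Credit: +705 days → 8 January 2022.

2022-01-08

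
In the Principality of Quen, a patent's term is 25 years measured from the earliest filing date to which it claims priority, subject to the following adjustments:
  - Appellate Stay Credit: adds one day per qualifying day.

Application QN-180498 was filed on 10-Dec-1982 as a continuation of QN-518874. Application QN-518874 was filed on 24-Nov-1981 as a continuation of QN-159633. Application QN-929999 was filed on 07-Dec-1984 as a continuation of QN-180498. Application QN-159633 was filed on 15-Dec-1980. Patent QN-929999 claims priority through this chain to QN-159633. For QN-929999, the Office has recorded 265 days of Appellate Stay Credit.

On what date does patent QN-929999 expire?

September 6, 2006

Earliest priority filing: 15 December 1980.
Base term: 15 December 1980 + 25 years → 15 December 2005.
Appellate Stay Credit: +265 days → 6 September 2006.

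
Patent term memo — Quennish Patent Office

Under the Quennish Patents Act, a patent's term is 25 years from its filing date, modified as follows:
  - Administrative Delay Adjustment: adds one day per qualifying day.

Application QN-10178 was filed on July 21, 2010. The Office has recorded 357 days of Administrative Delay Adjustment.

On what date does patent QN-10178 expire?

Base term: filing date + 25 years → 21 July 2035.
Administrative Delay Adjustment: +357 days → 12 July 2036.

2036-07-12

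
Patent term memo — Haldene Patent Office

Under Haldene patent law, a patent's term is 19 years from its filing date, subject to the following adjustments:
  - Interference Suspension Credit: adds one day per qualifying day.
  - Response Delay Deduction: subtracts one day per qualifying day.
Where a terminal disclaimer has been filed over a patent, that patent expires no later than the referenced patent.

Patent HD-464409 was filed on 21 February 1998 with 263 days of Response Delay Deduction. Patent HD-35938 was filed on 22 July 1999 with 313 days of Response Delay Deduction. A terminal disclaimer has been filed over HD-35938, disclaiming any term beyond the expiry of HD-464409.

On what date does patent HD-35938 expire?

Natural term of HD-35938:
  Base: filing + 19 years → 22 July 2018.
  Response Delay Deduction: −313 days → 12 September 2017.
Expiry of referenced patent HD-464409:
  Base: filing + 19 years → 21 February 2017.
  Response Delay Deduction: −263 days → 3 June 2016.
Terminal disclaimer: HD-35938 expires on the earlier of 12 September 2017 and 3 June 2016.

2016-06-03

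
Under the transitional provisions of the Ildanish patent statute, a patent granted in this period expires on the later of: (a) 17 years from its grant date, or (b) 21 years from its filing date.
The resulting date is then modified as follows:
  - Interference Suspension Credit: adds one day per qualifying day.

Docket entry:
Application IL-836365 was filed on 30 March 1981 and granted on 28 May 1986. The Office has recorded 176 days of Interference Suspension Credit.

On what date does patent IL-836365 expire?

2003-11-20

(a) grant + 17 years → 28 May 2003.
(b) filing + 21 years → 30 March 2002.
Later of the two: 28 May 2003.
Interference Suspension Credit: +176 days → 20 November 2003.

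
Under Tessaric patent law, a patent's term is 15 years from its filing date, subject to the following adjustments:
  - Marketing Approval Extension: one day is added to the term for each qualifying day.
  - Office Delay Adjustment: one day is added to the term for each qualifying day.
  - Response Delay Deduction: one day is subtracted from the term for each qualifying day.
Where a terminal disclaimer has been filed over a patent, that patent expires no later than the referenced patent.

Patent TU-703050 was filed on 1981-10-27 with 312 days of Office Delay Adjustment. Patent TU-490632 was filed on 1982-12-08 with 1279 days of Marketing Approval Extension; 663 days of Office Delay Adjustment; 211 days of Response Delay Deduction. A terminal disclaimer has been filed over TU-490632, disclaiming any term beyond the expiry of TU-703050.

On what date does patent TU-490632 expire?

Natural term of TU-490632:
  Base: filing + 15 years → 8 December 1997.
  Marketing Approval Extension: +1279 days → 9 June 2001.
  Office Delay Adjustment: +663 days → 3 April 2003.
  Response Delay Deduction: −211 days → 4 September 2002.
Expiry of referenced patent TU-703050:
  Base: filing + 15 years → 27 October 1996.
  Office Delay Adjustment: +312 days → 4 September 1997.
Terminal disclaimer: TU-490632 expires on the earlier of 4 September 2002 and 4 September 1997.

September 4, 1997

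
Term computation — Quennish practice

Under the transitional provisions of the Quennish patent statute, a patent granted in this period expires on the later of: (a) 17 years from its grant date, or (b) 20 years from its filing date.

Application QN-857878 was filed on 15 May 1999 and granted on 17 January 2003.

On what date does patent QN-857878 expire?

(a) grant + 17 years → 17 January 2020.
(b) filing + 20 years → 15 May 2019.
Later of the two: 17 January 2020.

2020-01-17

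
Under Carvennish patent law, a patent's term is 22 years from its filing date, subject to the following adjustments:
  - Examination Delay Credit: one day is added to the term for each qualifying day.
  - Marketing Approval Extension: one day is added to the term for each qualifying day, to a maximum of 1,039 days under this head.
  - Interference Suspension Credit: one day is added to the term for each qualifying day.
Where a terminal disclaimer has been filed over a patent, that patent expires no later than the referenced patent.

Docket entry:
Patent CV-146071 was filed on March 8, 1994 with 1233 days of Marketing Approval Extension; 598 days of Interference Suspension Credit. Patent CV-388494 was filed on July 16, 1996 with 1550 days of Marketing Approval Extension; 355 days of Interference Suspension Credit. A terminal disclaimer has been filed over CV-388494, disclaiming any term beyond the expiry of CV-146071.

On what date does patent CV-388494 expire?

2020-08-31

Natural term of CV-388494:
  Base: filing + 22 years → 16 July 2018.
  Marketing Approval Extension: 1550 days claimed exceeds the 1039-day cap, so +1039 days → 20 May 2021.
  Interference Suspension Credit: +355 days → 10 May 2022.
Expiry of referenced patent CV-146071:
  Base: filing + 22 years → 8 March 2016.
  Marketing Approval Extension: 1233 days claimed exceeds the 1039-day cap, so +1039 days → 11 January 2019.
  Interference Suspension Credit: +598 days → 31 August 2020.
Terminal disclaimer: CV-388494 expires on the earlier of 10 May 2022 and 31 August 2020.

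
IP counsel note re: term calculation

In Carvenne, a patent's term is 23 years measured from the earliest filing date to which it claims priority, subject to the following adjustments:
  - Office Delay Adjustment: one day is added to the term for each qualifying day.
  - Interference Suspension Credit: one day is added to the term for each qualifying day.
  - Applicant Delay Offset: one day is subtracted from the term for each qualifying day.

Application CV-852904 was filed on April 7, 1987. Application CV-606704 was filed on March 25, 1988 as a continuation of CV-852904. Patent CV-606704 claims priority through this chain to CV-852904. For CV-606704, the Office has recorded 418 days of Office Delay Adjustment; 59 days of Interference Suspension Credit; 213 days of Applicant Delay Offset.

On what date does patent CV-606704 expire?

Earliest priority filing: 7 April 1987.
Base term: 7 April 1987 + 23 years → 7 April 2010.
Office Delay Adjustment: +418 days → 30 May 2011.
Interference Suspension Credit: +59 days → 28 July 2011.
Applicant Delay Offset: −213 days → 27 December 2010.

2010-12-27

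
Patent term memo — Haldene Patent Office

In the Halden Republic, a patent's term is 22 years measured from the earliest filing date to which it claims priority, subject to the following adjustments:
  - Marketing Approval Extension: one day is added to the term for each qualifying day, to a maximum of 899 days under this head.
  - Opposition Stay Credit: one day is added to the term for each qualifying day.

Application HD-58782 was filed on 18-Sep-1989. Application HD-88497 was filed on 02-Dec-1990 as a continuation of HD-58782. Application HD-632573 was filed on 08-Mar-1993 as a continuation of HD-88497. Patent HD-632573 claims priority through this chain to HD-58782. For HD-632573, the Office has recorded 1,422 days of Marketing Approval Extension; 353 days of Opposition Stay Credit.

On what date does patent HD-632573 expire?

2015-02-21

Earliest priority filing: 18 September 1989.
Base term: 18 September 1989 + 22 years → 18 September 2011.
Marketing Approval Extension: 1422 days claimed exceeds the 899-day cap, so +899 days → 5 March 2014.
Opposition Stay Credit: +353 days → 21 February 2015.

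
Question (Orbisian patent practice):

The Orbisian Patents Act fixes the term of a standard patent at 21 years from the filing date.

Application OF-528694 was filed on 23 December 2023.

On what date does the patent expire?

December 23, 2044

Filing date + 21 years → 23 December 2044.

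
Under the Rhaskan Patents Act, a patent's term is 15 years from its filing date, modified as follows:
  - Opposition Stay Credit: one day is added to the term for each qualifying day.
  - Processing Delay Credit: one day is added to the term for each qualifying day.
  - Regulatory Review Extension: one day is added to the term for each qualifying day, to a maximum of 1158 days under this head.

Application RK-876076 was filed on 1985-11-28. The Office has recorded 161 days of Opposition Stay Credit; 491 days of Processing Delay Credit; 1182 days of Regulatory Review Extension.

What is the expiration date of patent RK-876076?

2005-11-12

Base term: filing date + 15 years → 28 November 2000.
Opposition Stay Credit: +161 days → 8 May 2001.
Processing Delay Credit: +491 days → 11 September 2002.
Regulatory Review Extension: 1182 days claimed exceeds the 1158-day cap, so +1158 days → 12 November 2005.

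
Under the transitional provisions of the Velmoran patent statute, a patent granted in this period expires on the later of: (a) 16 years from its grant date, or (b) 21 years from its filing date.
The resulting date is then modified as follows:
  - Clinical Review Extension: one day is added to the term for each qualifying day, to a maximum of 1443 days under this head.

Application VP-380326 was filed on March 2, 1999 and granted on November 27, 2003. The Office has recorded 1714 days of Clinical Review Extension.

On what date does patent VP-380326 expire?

(a) grant + 16 years → 27 November 2019.
(b) filing + 21 years → 2 March 2020.
Later of the two: 2 March 2020.
Clinical Review Extension: 1714 days claimed exceeds the 1443-day cap, so +1443 days → 13 February 2024.

February 13, 2024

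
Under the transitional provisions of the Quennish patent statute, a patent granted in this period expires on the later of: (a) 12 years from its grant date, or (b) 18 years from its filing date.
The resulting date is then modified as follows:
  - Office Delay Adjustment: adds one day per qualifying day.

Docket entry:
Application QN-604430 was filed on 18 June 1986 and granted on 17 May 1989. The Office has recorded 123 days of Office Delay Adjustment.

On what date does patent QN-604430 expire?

October 19, 2004

(a) grant + 12 years → 17 May 2001.
(b) filing + 18 years → 18 June 2004.
Later of the two: 18 June 2004.
Office Delay Adjustment: +123 days → 19 October 2004.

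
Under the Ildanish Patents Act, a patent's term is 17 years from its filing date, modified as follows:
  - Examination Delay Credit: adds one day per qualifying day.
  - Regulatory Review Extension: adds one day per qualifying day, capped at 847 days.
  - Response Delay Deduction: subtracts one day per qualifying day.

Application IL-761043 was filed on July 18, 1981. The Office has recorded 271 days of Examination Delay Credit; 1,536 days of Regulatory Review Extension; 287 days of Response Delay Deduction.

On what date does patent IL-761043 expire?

Base term: filing date + 17 years → 18 July 1998.
Examination Delay Credit: +271 days → 15 April 1999.
Regulatory Review Extension: 1536 days claimed exceeds the 847-day cap, so +847 days → 9 August 2001.
Response Delay Deduction: −287 days → 26 October 2000.

2000-10-26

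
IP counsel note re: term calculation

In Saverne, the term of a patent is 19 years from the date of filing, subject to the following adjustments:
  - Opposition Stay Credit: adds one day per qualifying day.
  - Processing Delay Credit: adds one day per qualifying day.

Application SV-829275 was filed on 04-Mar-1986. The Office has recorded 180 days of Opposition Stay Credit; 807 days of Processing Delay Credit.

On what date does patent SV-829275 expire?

2007-11-16

Base term: filing date + 19 years → 4 March 2005.
Opposition Stay Credit: +180 days → 31 August 2005.
Processing Delay Credit: +807 days → 16 November 2007.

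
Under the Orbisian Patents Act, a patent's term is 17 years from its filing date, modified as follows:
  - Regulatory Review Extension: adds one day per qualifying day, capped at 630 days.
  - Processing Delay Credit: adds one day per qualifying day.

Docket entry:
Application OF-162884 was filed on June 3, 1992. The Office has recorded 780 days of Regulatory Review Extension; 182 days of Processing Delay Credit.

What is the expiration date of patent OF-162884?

Base term: filing date + 17 years → 3 June 2009.
Regulatory Review Extension: 780 days claimed exceeds the 630-day cap, so +630 days → 23 February 2011.
Processing Delay Credit: +182 days → 24 August 2011.

August 24, 2011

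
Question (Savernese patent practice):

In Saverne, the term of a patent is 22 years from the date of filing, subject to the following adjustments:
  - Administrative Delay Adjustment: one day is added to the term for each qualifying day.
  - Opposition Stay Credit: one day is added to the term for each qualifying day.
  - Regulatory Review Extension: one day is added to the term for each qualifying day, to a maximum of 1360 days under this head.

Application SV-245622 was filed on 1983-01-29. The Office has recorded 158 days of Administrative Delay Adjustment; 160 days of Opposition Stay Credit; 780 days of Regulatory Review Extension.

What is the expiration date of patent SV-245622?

Base term: filing date + 22 years → 29 January 2005.
Administrative Delay Adjustment: +158 days → 6 July 2005.
Opposition Stay Credit: +160 days → 13 December 2005.
Regulatory Review Extension: 780 days (within the 1360-day cap) → +780 days → 1 February 2008.

2008-02-01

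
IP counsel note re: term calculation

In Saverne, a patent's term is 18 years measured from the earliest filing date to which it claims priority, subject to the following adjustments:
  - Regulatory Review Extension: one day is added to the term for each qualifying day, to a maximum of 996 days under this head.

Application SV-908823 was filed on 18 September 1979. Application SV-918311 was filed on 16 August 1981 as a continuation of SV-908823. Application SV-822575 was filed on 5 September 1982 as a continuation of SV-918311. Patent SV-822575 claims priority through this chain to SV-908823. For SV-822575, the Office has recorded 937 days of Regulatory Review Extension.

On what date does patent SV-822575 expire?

Earliest priority filing: 18 September 1979.
Base term: 18 September 1979 + 18 years → 18 September 1997.
Regulatory Review Extension: 937 days (within the 996-day cap) → +937 days → 12 April 2000.

April 12, 2000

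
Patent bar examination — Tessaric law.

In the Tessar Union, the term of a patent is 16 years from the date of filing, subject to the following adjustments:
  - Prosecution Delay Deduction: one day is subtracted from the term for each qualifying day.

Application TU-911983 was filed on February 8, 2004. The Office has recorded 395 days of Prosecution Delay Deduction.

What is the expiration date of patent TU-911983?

Base term: filing date + 16 years → 8 February 2020.
Prosecution Delay Deduction: −395 days → 9 January 2019.

2019-01-09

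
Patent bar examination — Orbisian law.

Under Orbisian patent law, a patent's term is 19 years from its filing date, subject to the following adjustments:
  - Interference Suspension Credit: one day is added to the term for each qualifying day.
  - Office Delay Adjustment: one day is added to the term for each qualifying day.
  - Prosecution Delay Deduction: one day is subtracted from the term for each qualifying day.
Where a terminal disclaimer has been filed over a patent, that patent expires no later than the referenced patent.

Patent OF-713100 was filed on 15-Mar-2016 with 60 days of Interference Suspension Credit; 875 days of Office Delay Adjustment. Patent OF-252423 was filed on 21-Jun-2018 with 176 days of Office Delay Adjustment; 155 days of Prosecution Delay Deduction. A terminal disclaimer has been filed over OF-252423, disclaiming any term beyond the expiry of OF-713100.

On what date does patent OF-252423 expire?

Natural term of OF-252423:
  Base: filing + 19 years → 21 June 2037.
  Office Delay Adjustment: +176 days → 14 December 2037.
  Prosecution Delay Deduction: −155 days → 12 July 2037.
Expiry of referenced patent OF-713100:
  Base: filing + 19 years → 15 March 2035.
  Interference Suspension Credit: +60 days → 14 May 2035.
  Office Delay Adjustment: +875 days → 5 October 2037.
Terminal disclaimer: OF-252423 expires on the earlier of 12 July 2037 and 5 October 2037.

2037-07-12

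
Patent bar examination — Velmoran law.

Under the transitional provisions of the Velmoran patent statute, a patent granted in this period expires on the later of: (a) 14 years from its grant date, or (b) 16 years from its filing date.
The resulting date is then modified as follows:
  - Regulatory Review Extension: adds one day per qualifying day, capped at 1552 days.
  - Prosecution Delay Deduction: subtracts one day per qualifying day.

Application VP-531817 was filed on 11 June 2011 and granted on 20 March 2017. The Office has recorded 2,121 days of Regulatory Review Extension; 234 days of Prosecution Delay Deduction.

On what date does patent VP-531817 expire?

(a) grant + 14 years → 20 March 2031.
(b) filing + 16 years → 11 June 2027.
Later of the two: 20 March 2031.
Regulatory Review Extension: 2121 days claimed exceeds the 1552-day cap, so +1552 days → 19 June 2035.
Prosecution Delay Deduction: −234 days → 28 October 2034.

2034-10-28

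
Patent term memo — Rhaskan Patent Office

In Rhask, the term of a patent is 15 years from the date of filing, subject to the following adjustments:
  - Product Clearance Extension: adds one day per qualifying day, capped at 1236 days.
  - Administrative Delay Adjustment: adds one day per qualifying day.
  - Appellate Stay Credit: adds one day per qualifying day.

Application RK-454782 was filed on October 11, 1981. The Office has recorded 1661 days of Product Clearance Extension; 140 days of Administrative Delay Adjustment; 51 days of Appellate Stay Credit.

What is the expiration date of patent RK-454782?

Base term: filing date + 15 years → 11 October 1996.
Product Clearance Extension: 1661 days claimed exceeds the 1236-day cap, so +1236 days → 29 February 2000.
Administrative Delay Adjustment: +140 days → 18 July 2000.
Appellate Stay Credit: +51 days → 7 September 2000.

September 7, 2000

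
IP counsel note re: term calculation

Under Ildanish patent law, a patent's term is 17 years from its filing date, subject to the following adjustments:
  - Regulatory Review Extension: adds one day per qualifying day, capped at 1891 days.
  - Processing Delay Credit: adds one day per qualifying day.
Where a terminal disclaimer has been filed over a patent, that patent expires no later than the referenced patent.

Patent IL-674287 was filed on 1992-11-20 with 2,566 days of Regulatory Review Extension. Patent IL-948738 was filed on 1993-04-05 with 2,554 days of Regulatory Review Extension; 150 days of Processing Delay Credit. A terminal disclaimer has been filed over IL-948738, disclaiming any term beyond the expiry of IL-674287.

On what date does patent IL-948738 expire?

2015-01-24

Natural term of IL-948738:
  Base: filing + 17 years → 5 April 2010.
  Regulatory Review Extension: 2554 days claimed exceeds the 1891-day cap, so +1891 days → 9 June 2015.
  Processing Delay Credit: +150 days → 6 November 2015.
Expiry of referenced patent IL-674287:
  Base: filing + 17 years → 20 November 2009.
  Regulatory Review Extension: 2566 days claimed exceeds the 1891-day cap, so +1891 days → 24 January 2015.
Terminal disclaimer: IL-948738 expires on the earlier of 6 November 2015 and 24 January 2015.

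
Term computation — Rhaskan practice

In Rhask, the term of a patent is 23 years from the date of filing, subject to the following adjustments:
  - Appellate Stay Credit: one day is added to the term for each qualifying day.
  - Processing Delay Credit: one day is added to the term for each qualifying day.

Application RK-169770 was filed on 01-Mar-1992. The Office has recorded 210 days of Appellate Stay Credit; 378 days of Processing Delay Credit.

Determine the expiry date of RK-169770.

Base term: filing date + 23 years → 1 March 2015.
Appellate Stay Credit: +210 days → 27 September 2015.
Processing Delay Credit: +378 days → 9 October 2016.

2016-10-09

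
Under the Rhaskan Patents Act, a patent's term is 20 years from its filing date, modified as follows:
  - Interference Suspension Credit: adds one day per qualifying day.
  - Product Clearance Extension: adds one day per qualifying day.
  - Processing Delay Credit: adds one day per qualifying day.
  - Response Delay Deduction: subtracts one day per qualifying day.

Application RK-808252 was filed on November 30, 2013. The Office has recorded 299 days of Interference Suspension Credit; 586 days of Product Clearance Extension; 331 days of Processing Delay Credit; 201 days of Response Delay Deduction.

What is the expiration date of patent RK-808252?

2036-09-10

Base term: filing date + 20 years → 30 November 2033.
Interference Suspension Credit: +299 days → 25 September 2034.
Product Clearance Extension: +586 days → 3 May 2036.
Processing Delay Credit: +331 days → 30 March 2037.
Response Delay Deduction: −201 days → 10 September 2036.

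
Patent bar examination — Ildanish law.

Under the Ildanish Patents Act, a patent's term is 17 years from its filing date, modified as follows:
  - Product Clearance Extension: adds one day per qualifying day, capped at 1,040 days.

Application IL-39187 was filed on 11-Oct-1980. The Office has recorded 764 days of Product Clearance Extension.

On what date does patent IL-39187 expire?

Base term: filing date + 17 years → 11 October 1997.
Product Clearance Extension: 764 days (within the 1040-day cap) → +764 days → 14 November 1999.

November 14, 1999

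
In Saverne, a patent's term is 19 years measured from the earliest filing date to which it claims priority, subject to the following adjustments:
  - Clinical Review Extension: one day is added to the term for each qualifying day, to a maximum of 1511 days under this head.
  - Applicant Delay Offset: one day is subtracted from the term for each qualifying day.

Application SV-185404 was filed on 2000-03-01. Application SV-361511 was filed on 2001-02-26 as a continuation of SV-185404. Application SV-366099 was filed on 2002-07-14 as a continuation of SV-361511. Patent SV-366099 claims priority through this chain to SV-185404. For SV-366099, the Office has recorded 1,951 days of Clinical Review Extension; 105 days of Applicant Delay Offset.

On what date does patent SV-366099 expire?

2023-01-05

Earliest priority filing: 1 March 2000.
Base term: 1 March 2000 + 19 years → 1 March 2019.
Clinical Review Extension: 1951 days claimed exceeds the 1511-day cap, so +1511 days → 20 April 2023.
Applicant Delay Offset: −105 days → 5 January 2023.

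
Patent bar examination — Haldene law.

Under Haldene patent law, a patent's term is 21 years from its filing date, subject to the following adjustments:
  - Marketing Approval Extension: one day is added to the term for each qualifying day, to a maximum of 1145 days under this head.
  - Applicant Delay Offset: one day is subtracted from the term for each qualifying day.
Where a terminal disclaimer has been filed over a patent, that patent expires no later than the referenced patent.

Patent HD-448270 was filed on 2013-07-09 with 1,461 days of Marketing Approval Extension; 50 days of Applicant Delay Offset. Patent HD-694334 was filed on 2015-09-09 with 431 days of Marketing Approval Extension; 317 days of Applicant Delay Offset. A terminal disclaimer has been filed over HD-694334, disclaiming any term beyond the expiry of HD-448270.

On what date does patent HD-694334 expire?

January 1, 2037

Natural term of HD-694334:
  Base: filing + 21 years → 9 September 2036.
  Marketing Approval Extension: 431 days (within the 1145-day cap) → +431 days → 14 November 2037.
  Applicant Delay Offset: −317 days → 1 January 2037.
Expiry of referenced patent HD-448270:
  Base: filing + 21 years → 9 July 2034.
  Marketing Approval Extension: 1461 days claimed exceeds the 1145-day cap, so +1145 days → 27 August 2037.
  Applicant Delay Offset: −50 days → 8 July 2037.
Terminal disclaimer: HD-694334 expires on the earlier of 1 January 2037 and 8 July 2037.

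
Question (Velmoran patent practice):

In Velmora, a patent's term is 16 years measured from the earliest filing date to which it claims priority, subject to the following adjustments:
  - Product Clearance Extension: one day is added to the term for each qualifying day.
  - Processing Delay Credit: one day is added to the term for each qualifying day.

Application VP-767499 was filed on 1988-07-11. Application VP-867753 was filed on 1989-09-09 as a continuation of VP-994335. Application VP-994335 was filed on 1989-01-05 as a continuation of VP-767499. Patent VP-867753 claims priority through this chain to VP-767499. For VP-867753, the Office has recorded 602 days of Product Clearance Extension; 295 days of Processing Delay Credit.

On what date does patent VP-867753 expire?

Earliest priority filing: 11 July 1988.
Base term: 11 July 1988 + 16 years → 11 July 2004.
Product Clearance Extension: +602 days → 5 March 2006.
Processing Delay Credit: +295 days → 25 December 2006.

2006-12-25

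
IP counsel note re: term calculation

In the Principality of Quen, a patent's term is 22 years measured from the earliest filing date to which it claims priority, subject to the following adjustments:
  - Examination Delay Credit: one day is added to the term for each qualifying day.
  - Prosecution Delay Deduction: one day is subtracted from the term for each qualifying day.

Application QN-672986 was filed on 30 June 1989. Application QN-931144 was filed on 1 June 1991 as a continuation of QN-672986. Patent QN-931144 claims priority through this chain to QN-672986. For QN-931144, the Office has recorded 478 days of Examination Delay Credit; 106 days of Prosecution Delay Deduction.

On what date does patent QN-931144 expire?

2012-07-06

Earliest priority filing: 30 June 1989.
Base term: 30 June 1989 + 22 years → 30 June 2011.
Examination Delay Credit: +478 days → 20 October 2012.
Prosecution Delay Deduction: −106 days → 6 July 2012.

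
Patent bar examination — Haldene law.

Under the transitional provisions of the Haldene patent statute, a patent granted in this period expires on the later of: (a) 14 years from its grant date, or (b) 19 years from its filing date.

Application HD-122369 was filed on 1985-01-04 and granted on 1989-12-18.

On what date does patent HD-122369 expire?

(a) grant + 14 years → 18 December 2003.
(b) filing + 19 years → 4 January 2004.
Later of the two: 4 January 2004.

2004-01-04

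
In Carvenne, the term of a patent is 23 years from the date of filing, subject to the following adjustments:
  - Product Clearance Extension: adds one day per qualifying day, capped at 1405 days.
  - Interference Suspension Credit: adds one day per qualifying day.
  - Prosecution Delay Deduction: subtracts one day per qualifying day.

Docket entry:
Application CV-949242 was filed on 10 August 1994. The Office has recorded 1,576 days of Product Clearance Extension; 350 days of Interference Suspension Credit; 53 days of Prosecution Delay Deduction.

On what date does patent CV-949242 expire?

Base term: filing date + 23 years → 10 August 2017.
Product Clearance Extension: 1576 days claimed exceeds the 1405-day cap, so +1405 days → 15 June 2021.
Interference Suspension Credit: +350 days → 31 May 2022.
Prosecution Delay Deduction: −53 days → 8 April 2022.

2022-04-08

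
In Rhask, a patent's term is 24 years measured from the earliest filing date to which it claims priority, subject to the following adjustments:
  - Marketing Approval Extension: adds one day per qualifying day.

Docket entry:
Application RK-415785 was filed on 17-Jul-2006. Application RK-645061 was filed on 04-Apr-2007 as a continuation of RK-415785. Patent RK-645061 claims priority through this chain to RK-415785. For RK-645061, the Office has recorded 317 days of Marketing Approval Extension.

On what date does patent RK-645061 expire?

Earliest priority filing: 17 July 2006.
Base term: 17 July 2006 + 24 years → 17 July 2030.
Marketing Approval Extension: +317 days → 30 May 2031.

2031-05-30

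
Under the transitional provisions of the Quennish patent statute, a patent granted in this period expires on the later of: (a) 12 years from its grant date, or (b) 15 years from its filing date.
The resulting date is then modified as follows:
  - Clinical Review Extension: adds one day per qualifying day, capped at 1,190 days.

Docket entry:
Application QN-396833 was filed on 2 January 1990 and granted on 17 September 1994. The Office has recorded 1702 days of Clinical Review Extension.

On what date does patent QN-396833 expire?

December 20, 2009

(a) grant + 12 years → 17 September 2006.
(b) filing + 15 years → 2 January 2005.
Later of the two: 17 September 2006.
Clinical Review Extension: 1702 days claimed exceeds the 1190-day cap, so +1190 days → 20 December 2009.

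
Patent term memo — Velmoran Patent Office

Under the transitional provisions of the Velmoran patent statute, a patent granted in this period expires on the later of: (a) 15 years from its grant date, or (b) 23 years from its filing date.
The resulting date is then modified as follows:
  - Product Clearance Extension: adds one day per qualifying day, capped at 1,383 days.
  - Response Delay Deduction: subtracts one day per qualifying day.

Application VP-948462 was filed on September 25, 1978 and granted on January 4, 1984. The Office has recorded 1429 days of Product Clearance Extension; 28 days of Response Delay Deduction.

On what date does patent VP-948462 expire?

(a) grant + 15 years → 4 January 1999.
(b) filing + 23 years → 25 September 2001.
Later of the two: 25 September 2001.
Product Clearance Extension: 1429 days claimed exceeds the 1383-day cap, so +1383 days → 9 July 2005.
Response Delay Deduction: −28 days → 11 June 2005.

June 11, 2005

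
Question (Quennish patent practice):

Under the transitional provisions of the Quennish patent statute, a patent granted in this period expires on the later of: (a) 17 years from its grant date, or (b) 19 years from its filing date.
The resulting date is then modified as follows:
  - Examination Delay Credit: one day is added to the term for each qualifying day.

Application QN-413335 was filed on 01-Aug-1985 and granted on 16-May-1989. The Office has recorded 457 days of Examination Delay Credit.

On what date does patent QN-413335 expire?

(a) grant + 17 years → 16 May 2006.
(b) filing + 19 years → 1 August 2004.
Later of the two: 16 May 2006.
Examination Delay Credit: +457 days → 16 August 2007.

August 16, 2007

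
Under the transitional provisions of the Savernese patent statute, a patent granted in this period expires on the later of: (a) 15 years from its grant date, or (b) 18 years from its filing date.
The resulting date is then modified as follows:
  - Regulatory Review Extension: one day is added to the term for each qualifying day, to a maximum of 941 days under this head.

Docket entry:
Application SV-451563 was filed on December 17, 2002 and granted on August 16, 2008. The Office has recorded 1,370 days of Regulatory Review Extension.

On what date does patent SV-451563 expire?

(a) grant + 15 years → 16 August 2023.
(b) filing + 18 years → 17 December 2020.
Later of the two: 16 August 2023.
Regulatory Review Extension: 1370 days claimed exceeds the 941-day cap, so +941 days → 14 March 2026.

2026-03-14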